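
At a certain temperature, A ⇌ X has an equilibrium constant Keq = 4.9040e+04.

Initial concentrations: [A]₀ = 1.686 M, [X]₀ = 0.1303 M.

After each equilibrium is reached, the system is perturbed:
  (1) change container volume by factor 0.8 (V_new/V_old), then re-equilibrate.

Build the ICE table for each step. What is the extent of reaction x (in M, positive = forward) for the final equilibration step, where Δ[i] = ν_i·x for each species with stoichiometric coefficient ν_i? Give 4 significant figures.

Q₀ = 0.07728 vs Keq = 4.9040e+04 ⇒ Q<K, forward
Step 1:
                   A          X
  Initial      1.686     0.1303
  Change      -1.686      1.686
  Equil   3.7036e-05      1.816
  solve Keq expr → x = 1.686; check Q = 4.9040e+04
Then change container volume by factor 0.8 (V_new/V_old).
Step 2:
                   A          X
  Initial 4.6295e-05       2.27
  Change           0          0
  Equil   4.6295e-05       2.27
  solve Keq expr → x = 0; check Q = 4.9040e+04

x = 0 M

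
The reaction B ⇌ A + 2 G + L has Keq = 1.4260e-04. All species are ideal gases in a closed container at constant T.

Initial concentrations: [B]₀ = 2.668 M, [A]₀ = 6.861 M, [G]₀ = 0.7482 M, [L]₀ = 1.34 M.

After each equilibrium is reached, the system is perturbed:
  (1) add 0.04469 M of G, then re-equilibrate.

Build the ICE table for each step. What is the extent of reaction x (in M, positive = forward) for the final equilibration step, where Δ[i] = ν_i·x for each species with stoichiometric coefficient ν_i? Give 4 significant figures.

x = -0.02227 M

Q₀ = 1.929 vs Keq = 1.4260e-04 ⇒ Q>K, reverse
Step 1:
                    B           A           G           L
  I             2.668       6.861      0.7482        1.34
  C              0.37       -0.37     -0.7399       -0.37
  E             3.038       6.491    0.008295        0.97
  solve Keq expr → x = -0.37; check Q = 1.4260e-04
Then add 0.04469 M of G.
Step 2:
                    B           A           G           L
  I             3.038       6.491     0.05298        0.97
  C           0.02227    -0.02227    -0.04455    -0.02227
  E              3.06       6.469    0.008437      0.9478
  solve Keq expr → x = -0.02227; check Q = 1.4260e-04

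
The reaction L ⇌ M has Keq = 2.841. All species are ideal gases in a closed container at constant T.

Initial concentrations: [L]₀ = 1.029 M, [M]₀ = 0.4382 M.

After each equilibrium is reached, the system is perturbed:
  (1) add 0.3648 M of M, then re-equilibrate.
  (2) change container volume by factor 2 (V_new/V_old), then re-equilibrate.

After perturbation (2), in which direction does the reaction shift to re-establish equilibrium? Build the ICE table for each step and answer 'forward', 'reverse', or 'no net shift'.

Direction: no net shift

Q₀ = 0.4259 vs Keq = 2.841 ⇒ Q<K, forward
Step 1:
                   L          M
  init         1.029     0.4382
  Δ           -0.647      0.647
  eq           0.382      1.085
  solve Keq expr → x = 0.647; check Q = 2.841
Then add 0.3648 M of M.
Step 2:
                   L          M
  init         0.382       1.45
  Δ          0.09498   -0.09498
  eq           0.477      1.355
  solve Keq expr → x = -0.09498; check Q = 2.841
Then change container volume by factor 2 (V_new/V_old).
Step 3:
                   L          M
  init        0.2385     0.6775
  Δ                0          0
  eq          0.2385     0.6775
  solve Keq expr → x = 0; check Q = 2.841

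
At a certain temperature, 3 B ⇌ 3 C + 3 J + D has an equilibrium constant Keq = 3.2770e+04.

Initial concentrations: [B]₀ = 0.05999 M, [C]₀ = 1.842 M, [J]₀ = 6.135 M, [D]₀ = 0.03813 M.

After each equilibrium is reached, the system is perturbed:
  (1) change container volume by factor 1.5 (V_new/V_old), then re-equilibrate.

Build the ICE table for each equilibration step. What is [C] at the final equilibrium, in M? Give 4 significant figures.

[C]_eq = 1.223 M

Q₀ = 2.5488e+05 vs Keq = 3.2770e+04 ⇒ Q>K, reverse
Step 1:
                  B         C         J         D
  Initial   0.05999     1.842     6.135   0.03813
  Change    0.04006  -0.04006  -0.04006  -0.01335
  Equil      0.1001     1.802     6.095   0.02478
  solve Keq expr → x = -0.01335; check Q = 3.2770e+04
Then change container volume by factor 1.5 (V_new/V_old).
Step 2:
                  B         C         J         D
  Initial    0.0667     1.201     4.063   0.01652
  Change    -0.0218    0.0218    0.0218  0.007267
  Equil      0.0449     1.223     4.085   0.02378
  solve Keq expr → x = 0.007267; check Q = 3.2770e+04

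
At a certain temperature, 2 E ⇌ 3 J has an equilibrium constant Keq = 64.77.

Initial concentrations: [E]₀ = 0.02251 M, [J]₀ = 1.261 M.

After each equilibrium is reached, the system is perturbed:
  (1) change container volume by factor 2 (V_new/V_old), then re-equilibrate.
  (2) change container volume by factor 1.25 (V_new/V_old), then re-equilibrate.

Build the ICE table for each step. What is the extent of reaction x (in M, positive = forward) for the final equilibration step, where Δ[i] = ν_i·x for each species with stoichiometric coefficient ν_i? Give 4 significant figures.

Q₀ = 3957 vs Keq = 64.77 ⇒ Q>K, reverse
Step 1:
                   E          J
  Initial    0.02251      1.261
  Change      0.1178    -0.1767
  Equil       0.1403      1.084
  solve Keq expr → x = -0.05889; check Q = 64.77
Then change container volume by factor 2 (V_new/V_old).
Step 2:
                   E          J
  Initial    0.07015     0.5422
  Change      -0.017    0.02551
  Equil      0.05314     0.5677
  solve Keq expr → x = 0.008502; check Q = 64.77
Then change container volume by factor 1.25 (V_new/V_old).
Step 3:
                   E          J
  Initial    0.04252     0.4541
  Change   -0.003775   0.005663
  Equil      0.03874     0.4598
  solve Keq expr → x = 0.001888; check Q = 64.77

x = 0.001888 M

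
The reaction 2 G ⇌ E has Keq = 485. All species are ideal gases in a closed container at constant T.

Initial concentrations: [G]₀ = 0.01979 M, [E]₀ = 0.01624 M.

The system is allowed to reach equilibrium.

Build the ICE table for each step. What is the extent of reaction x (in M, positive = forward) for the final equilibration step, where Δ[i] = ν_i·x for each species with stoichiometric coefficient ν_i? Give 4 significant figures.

x = 0.006473 M

Q₀ = 41.47 vs Keq = 485 ⇒ Q<K, forward
Step 1:
                   G          E
  Initial    0.01979    0.01624
  Change    -0.01295   0.006473
  Equil     0.006843    0.02271
  solve Keq expr → x = 0.006473; check Q = 485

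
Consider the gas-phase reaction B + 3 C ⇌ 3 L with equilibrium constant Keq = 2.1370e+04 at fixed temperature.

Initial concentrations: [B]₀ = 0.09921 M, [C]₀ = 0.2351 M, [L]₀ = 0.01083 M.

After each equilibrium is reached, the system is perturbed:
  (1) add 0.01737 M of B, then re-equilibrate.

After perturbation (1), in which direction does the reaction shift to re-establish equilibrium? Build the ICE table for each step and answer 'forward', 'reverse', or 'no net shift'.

Q₀ = 9.8531e-04 vs Keq = 2.1370e+04 ⇒ Q<K, forward
Step 1:
                    B           C           L
  init        0.09921      0.2351     0.01083
  Δ           -0.0698     -0.2094      0.2094
  eq          0.02941     0.02571      0.2202
  solve Keq expr → x = 0.0698; check Q = 2.1370e+04
Then add 0.01737 M of B.
Step 2:
                    B           C           L
  init        0.04678     0.02571      0.2202
  Δ         -0.001064   -0.003193    0.003193
  eq          0.04572     0.02252      0.2234
  solve Keq expr → x = 0.001064; check Q = 2.1370e+04

Direction: forward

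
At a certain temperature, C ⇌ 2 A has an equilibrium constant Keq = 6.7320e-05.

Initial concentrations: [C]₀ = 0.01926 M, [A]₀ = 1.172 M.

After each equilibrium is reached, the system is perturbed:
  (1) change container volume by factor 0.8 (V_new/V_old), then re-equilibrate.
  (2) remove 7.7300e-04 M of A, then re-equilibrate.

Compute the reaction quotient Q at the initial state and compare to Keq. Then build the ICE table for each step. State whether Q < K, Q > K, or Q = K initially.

Q₀ = 71.32 vs Keq = 6.7320e-05 ⇒ Q>K, reverse
Step 1:
                    C           A
  I           0.01926       1.172
  C            0.5828      -1.166
  E            0.6021    0.006366
  solve Keq expr → x = -0.5828; check Q = 6.7320e-05
Then change container volume by factor 0.8 (V_new/V_old).
Step 2:
                    C           A
  I            0.7526    0.007958
  C        4.1909e-04 -8.3817e-04
  E             0.753     0.00712
  solve Keq expr → x = -4.1909e-04; check Q = 6.7320e-05
Then remove 7.7300e-04 M of A.
Step 3:
                    C           A
  I             0.753    0.006347
  C       -3.8559e-04  7.7118e-04
  E            0.7526    0.007118
  solve Keq expr → x = 3.8559e-04; check Q = 6.7320e-05

Q₀ = 71.32; Q > K (proceeds reverse)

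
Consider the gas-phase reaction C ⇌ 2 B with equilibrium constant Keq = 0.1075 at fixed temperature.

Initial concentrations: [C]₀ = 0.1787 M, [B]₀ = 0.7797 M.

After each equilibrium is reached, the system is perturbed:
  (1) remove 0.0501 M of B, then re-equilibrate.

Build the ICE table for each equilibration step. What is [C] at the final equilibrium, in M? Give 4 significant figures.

Q₀ = 3.402 vs Keq = 0.1075 ⇒ Q>K, reverse
Step 1:
                    C           B
  Initial      0.1787      0.7797
  Change       0.2789     -0.5579
  Equil        0.4576      0.2218
  solve Keq expr → x = -0.2789; check Q = 0.1075
Then remove 0.0501 M of B.
Step 2:
                    C           B
  Initial      0.4576      0.1717
  Change     -0.02231     0.04463
  Equil        0.4353      0.2163
  solve Keq expr → x = 0.02231; check Q = 0.1075

[C]_eq = 0.4353 M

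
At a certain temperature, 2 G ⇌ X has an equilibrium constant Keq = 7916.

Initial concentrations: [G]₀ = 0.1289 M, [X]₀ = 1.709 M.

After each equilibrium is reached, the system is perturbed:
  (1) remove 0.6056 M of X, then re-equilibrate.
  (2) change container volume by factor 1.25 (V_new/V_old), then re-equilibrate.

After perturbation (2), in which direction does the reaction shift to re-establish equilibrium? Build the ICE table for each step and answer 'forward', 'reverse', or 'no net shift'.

Direction: reverse

Q₀ = 102.9 vs Keq = 7916 ⇒ Q<K, forward
Step 1:
                   G          X
  init        0.1289      1.709
  Δ           -0.114    0.05698
  eq         0.01494      1.766
  solve Keq expr → x = 0.05698; check Q = 7916
Then remove 0.6056 M of X.
Step 2:
                   G          X
  init       0.01494       1.16
  Δ        -0.002822   0.001411
  eq         0.01211      1.162
  solve Keq expr → x = 0.001411; check Q = 7916
Then change container volume by factor 1.25 (V_new/V_old).
Step 3:
                   G          X
  init      0.009692     0.9294
  Δ         0.001141 -5.7031e-04
  eq         0.01083     0.9289
  solve Keq expr → x = -5.7031e-04; check Q = 7916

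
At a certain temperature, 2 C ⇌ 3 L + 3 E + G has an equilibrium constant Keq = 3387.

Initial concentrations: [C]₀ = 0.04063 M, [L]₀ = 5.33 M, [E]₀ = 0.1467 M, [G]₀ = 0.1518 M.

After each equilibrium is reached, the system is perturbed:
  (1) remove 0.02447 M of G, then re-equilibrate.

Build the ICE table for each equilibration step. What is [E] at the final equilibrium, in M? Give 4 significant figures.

[E]_eq = 0.197 M

Q₀ = 43.96 vs Keq = 3387 ⇒ Q<K, forward
Step 1:
                  C         L         E         G
  Initial   0.04063      5.33    0.1467    0.1518
  Change   -0.03299   0.04948   0.04948   0.01649
  Equil    0.007642     5.379    0.1962    0.1683
  solve Keq expr → x = 0.01649; check Q = 3387
Then remove 0.02447 M of G.
Step 2:
                  C         L         E         G
  Initial  0.007642     5.379    0.1962    0.1438
  Change  -5.2663e-04 7.8994e-04 7.8994e-04 2.6331e-04
  Equil    0.007116      5.38     0.197    0.1441
  solve Keq expr → x = 2.6331e-04; check Q = 3387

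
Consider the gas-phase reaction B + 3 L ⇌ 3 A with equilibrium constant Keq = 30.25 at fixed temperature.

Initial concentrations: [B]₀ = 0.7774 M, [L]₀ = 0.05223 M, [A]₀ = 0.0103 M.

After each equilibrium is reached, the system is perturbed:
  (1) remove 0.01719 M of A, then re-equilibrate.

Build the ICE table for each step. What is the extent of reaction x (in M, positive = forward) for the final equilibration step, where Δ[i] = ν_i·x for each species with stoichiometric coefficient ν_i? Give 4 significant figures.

x = 0.001486 M

Q₀ = 0.009865 vs Keq = 30.25 ⇒ Q<K, forward
Step 1:
                    B           L           A
  Initial      0.7774     0.05223      0.0103
  Change       -0.012    -0.03599     0.03599
  Equil        0.7654     0.01624     0.04629
  solve Keq expr → x = 0.012; check Q = 30.25
Then remove 0.01719 M of A.
Step 2:
                    B           L           A
  Initial      0.7654     0.01624      0.0291
  Change    -0.001486   -0.004459    0.004459
  Equil        0.7639     0.01178     0.03356
  solve Keq expr → x = 0.001486; check Q = 30.25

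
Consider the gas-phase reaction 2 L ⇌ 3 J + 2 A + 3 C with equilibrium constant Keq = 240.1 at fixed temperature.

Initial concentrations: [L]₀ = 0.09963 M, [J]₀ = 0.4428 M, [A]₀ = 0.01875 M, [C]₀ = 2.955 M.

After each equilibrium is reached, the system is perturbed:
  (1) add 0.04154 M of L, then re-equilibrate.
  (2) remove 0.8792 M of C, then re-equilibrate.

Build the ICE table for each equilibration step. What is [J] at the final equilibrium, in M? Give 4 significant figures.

Q₀ = 0.07934 vs Keq = 240.1 ⇒ Q<K, forward
Step 1:
                    L           J           A           C
  Initial     0.09963      0.4428     0.01875       2.955
  Change      -0.0842      0.1263      0.0842      0.1263
  Equil       0.01543      0.5691       0.103       3.081
  solve Keq expr → x = 0.0421; check Q = 240.1
Then add 0.04154 M of L.
Step 2:
                    L           J           A           C
  Initial     0.05697      0.5691       0.103       3.081
  Change     -0.03325     0.04988     0.03325     0.04988
  Equil       0.02372       0.619      0.1362       3.131
  solve Keq expr → x = 0.01663; check Q = 240.1
Then remove 0.8792 M of C.
Step 3:
                    L           J           A           C
  Initial     0.02372       0.619      0.1362       2.252
  Change    -0.007854     0.01178    0.007854     0.01178
  Equil       0.01586      0.6308      0.1441       2.264
  solve Keq expr → x = 0.003927; check Q = 240.1

[J]_eq = 0.6308 M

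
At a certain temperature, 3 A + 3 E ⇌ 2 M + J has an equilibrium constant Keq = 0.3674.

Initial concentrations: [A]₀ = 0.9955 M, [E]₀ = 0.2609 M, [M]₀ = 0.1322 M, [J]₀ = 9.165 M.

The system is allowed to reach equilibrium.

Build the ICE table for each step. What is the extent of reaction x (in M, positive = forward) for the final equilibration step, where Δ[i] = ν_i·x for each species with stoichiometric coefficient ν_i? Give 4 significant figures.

x = -0.03883 M

Q₀ = 9.142 vs Keq = 0.3674 ⇒ Q>K, reverse
Step 1:
                  A         E         M         J
  I          0.9955    0.2609    0.1322     9.165
  C          0.1165    0.1165  -0.07766  -0.03883
  E           1.112    0.3774   0.05454     9.126
  solve Keq expr → x = -0.03883; check Q = 0.3674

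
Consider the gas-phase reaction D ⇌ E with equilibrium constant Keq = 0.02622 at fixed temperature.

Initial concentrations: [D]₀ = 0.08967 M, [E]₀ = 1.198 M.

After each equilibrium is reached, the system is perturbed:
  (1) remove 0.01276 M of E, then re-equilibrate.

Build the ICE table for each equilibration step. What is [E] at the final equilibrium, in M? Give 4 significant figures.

Q₀ = 13.36 vs Keq = 0.02622 ⇒ Q>K, reverse
Step 1:
                  D         E
  Initial   0.08967     1.198
  Change      1.165    -1.165
  Equil       1.255    0.0329
  solve Keq expr → x = -1.165; check Q = 0.02622
Then remove 0.01276 M of E.
Step 2:
                  D         E
  Initial     1.255   0.02014
  Change   -0.01243   0.01243
  Equil       1.242   0.03257
  solve Keq expr → x = 0.01243; check Q = 0.02622

[E]_eq = 0.03257 M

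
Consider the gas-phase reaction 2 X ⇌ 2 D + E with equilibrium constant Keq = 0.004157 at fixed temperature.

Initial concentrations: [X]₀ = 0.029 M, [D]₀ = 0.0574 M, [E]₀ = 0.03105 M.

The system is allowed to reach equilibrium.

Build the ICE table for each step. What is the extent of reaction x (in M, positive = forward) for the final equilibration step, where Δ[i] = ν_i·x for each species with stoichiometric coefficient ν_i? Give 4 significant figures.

x = -0.01433 M

Q₀ = 0.1216 vs Keq = 0.004157 ⇒ Q>K, reverse
Step 1:
                    X           D           E
  Initial       0.029      0.0574     0.03105
  Change      0.02865    -0.02865    -0.01433
  Equil       0.05765     0.02875     0.01672
  solve Keq expr → x = -0.01433; check Q = 0.004157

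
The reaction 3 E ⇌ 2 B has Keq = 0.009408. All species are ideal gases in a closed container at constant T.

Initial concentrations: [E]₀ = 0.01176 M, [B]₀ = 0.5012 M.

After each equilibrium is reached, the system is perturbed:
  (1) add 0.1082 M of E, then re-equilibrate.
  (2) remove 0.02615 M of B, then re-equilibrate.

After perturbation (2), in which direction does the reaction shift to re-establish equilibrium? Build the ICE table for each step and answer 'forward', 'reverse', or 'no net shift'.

Q₀ = 1.5445e+05 vs Keq = 0.009408 ⇒ Q>K, reverse
Step 1:
                    E           B
  Initial     0.01176      0.5012
  Change       0.6699     -0.4466
  Equil        0.6817     0.05459
  solve Keq expr → x = -0.2233; check Q = 0.009408
Then add 0.1082 M of E.
Step 2:
                    E           B
  Initial      0.7899     0.05459
  Change     -0.01698     0.01132
  Equil        0.7729     0.06591
  solve Keq expr → x = 0.005659; check Q = 0.009408
Then remove 0.02615 M of B.
Step 3:
                    E           B
  Initial      0.7729     0.03976
  Change     -0.03297     0.02198
  Equil        0.7399     0.06174
  solve Keq expr → x = 0.01099; check Q = 0.009408

Direction: forward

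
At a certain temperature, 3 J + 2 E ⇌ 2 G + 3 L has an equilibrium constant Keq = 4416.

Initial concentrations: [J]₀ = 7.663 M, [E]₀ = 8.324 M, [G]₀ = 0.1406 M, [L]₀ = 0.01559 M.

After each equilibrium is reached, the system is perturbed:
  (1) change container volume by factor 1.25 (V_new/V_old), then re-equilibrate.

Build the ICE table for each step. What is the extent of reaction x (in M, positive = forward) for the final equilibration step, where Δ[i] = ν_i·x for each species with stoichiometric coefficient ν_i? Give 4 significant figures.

Q₀ = 2.4024e-12 vs Keq = 4416 ⇒ Q<K, forward
Step 1:
                    J           E           G           L
  I             7.663       8.324      0.1406     0.01559
  C            -7.126      -4.751       4.751       7.126
  E            0.5367       3.573       4.891       7.142
  solve Keq expr → x = 2.375; check Q = 4416
Then change container volume by factor 1.25 (V_new/V_old).
Step 2:
                    J           E           G           L
  I            0.4294       2.859       3.913       5.714
  C                 0           0           0           0
  E            0.4294       2.859       3.913       5.714
  solve Keq expr → x = 0; check Q = 4416

x = 0 M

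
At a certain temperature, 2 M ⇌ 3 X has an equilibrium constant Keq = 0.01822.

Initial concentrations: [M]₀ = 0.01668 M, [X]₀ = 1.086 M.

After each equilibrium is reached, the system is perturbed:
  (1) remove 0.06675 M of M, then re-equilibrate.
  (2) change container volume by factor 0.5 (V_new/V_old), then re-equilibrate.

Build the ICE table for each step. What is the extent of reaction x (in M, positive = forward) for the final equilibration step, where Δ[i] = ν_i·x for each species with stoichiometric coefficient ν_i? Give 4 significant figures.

x = -0.02199 M

Q₀ = 4604 vs Keq = 0.01822 ⇒ Q>K, reverse
Step 1:
                    M           X
  Initial     0.01668       1.086
  Change       0.5973     -0.8959
  Equil         0.614      0.1901
  solve Keq expr → x = -0.2986; check Q = 0.01822
Then remove 0.06675 M of M.
Step 2:
                    M           X
  Initial      0.5472      0.1901
  Change     0.008192    -0.01229
  Equil        0.5554      0.1778
  solve Keq expr → x = -0.004096; check Q = 0.01822
Then change container volume by factor 0.5 (V_new/V_old).
Step 3:
                    M           X
  Initial       1.111      0.3556
  Change      0.04397    -0.06596
  Equil         1.155      0.2896
  solve Keq expr → x = -0.02199; check Q = 0.01822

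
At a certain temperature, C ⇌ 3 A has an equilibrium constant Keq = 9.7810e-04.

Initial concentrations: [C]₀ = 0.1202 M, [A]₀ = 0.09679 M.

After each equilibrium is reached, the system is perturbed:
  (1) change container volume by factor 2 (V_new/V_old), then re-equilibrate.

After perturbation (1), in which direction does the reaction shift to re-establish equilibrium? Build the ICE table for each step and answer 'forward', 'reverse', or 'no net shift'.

Q₀ = 0.007544 vs Keq = 9.7810e-04 ⇒ Q>K, reverse
Step 1:
                   C          A
  init        0.1202    0.09679
  Δ          0.01527   -0.04581
  eq          0.1355    0.05098
  solve Keq expr → x = -0.01527; check Q = 9.7810e-04
Then change container volume by factor 2 (V_new/V_old).
Step 2:
                   C          A
  init       0.06773    0.02549
  Δ        -0.004673    0.01402
  eq         0.06306    0.03951
  solve Keq expr → x = 0.004673; check Q = 9.7810e-04

Direction: forward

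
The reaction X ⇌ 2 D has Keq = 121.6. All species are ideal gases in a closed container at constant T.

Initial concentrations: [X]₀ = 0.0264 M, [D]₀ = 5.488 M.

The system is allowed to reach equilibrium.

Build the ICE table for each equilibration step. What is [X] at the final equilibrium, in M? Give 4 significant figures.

[X]_eq = 0.2148 M

Q₀ = 1141 vs Keq = 121.6 ⇒ Q>K, reverse
Step 1:
                   X          D
  I           0.0264      5.488
  C           0.1884    -0.3769
  E           0.2148      5.111
  solve Keq expr → x = -0.1884; check Q = 121.6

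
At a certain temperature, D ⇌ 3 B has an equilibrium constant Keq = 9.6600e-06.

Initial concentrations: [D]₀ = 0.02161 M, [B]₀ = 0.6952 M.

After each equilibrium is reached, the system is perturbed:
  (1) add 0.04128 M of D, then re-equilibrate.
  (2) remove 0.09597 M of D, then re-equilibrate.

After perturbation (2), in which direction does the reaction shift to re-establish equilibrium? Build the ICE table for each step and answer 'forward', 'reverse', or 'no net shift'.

Q₀ = 15.55 vs Keq = 9.6600e-06 ⇒ Q>K, reverse
Step 1:
                  D         B
  I         0.02161    0.6952
  C          0.2273   -0.6818
  E          0.2489    0.0134
  solve Keq expr → x = -0.2273; check Q = 9.6600e-06
Then add 0.04128 M of D.
Step 2:
                  D         B
  I          0.2902    0.0134
  C       -2.3311e-04 6.9934e-04
  E          0.2899    0.0141
  solve Keq expr → x = 2.3311e-04; check Q = 9.6600e-06
Then remove 0.09597 M of D.
Step 3:
                  D         B
  I           0.194    0.0141
  C       5.8512e-04 -0.001755
  E          0.1945   0.01234
  solve Keq expr → x = -5.8512e-04; check Q = 9.6600e-06

Direction: reverse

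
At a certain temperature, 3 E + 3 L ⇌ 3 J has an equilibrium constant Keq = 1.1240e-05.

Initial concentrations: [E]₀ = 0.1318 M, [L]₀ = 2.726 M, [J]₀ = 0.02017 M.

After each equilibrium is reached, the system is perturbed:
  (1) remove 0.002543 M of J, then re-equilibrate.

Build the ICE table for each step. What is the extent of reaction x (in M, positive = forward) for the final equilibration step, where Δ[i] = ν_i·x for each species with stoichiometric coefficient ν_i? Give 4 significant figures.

x = 7.9633e-04 M

Q₀ = 1.7693e-04 vs Keq = 1.1240e-05 ⇒ Q>K, reverse
Step 1:
                  E         L         J
  I          0.1318     2.726   0.02017
  C         0.01139   0.01139  -0.01139
  E          0.1432     2.737   0.00878
  solve Keq expr → x = -0.003797; check Q = 1.1240e-05
Then remove 0.002543 M of J.
Step 2:
                  E         L         J
  I          0.1432     2.737  0.006237
  C       -0.002389 -0.002389  0.002389
  E          0.1408     2.735  0.008626
  solve Keq expr → x = 7.9633e-04; check Q = 1.1240e-05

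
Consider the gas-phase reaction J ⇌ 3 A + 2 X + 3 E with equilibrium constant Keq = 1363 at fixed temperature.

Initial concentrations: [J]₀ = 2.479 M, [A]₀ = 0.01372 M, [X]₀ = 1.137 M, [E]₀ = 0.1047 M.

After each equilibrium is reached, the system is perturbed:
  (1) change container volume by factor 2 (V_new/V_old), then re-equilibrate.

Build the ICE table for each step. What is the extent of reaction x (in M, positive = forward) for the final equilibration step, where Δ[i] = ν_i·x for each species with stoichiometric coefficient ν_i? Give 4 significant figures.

Q₀ = 1.5458e-09 vs Keq = 1363 ⇒ Q<K, forward
Step 1:
                  J         A         X         E
  Initial     2.479   0.01372     1.137    0.1047
  Change    -0.8352     2.505      1.67     2.505
  Equil       1.644     2.519     2.807      2.61
  solve Keq expr → x = 0.8352; check Q = 1363
Then change container volume by factor 2 (V_new/V_old).
Step 2:
                  J         A         X         E
  Initial    0.8219      1.26     1.404     1.305
  Change    -0.3414     1.024    0.6827     1.024
  Equil      0.4806     2.284     2.086     2.329
  solve Keq expr → x = 0.3414; check Q = 1363

x = 0.3414 M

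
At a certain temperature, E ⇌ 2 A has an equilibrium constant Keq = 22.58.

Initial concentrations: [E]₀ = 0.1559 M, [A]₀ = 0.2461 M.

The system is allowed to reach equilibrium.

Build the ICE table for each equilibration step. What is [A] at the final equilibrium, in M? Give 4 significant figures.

Q₀ = 0.3885 vs Keq = 22.58 ⇒ Q<K, forward
Step 1:
                    E           A
  I            0.1559      0.2461
  C           -0.1433      0.2867
  E           0.01257      0.5328
  solve Keq expr → x = 0.1433; check Q = 22.58

[A]_eq = 0.5328 M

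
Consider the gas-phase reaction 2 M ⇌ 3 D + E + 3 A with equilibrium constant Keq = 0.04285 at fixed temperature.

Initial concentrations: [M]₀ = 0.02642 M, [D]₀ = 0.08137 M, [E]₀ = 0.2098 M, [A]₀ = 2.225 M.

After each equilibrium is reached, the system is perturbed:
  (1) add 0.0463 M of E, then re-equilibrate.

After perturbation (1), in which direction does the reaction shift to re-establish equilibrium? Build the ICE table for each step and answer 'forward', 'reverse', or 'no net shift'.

Direction: reverse

Q₀ = 1.784 vs Keq = 0.04285 ⇒ Q>K, reverse
Step 1:
                    M           D           E           A
  init        0.02642     0.08137      0.2098       2.225
  Δ           0.02787     -0.0418    -0.01393     -0.0418
  eq          0.05429     0.03957      0.1959       2.183
  solve Keq expr → x = -0.01393; check Q = 0.04285
Then add 0.0463 M of E.
Step 2:
                    M           D           E           A
  init        0.05429     0.03957      0.2422       2.183
  Δ          0.001349   -0.002024 -6.7467e-04   -0.002024
  eq          0.05564     0.03755      0.2415       2.181
  solve Keq expr → x = -6.7467e-04; check Q = 0.04285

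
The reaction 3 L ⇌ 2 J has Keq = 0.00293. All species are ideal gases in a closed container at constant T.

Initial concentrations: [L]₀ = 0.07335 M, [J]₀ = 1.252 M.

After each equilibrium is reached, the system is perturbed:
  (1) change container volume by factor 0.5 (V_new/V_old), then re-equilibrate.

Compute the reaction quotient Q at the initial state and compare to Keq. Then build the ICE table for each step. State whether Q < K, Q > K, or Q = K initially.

Q₀ = 3972 vs Keq = 0.00293 ⇒ Q>K, reverse
Step 1:
                  L         J
  Initial   0.07335     1.252
  Change      1.688    -1.125
  Equil       1.762    0.1266
  solve Keq expr → x = -0.5627; check Q = 0.00293
Then change container volume by factor 0.5 (V_new/V_old).
Step 2:
                  L         J
  Initial     3.523    0.2531
  Change    -0.1282   0.08548
  Equil       3.395    0.3386
  solve Keq expr → x = 0.04274; check Q = 0.00293

Q₀ = 3972; Q > K (proceeds reverse)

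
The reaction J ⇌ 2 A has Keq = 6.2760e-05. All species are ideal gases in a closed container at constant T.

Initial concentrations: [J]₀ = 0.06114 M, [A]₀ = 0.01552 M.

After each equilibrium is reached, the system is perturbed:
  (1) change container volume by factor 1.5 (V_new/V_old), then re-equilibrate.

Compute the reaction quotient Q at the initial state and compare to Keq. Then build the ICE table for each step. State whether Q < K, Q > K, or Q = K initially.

Q₀ = 0.00394; Q > K (proceeds reverse)

Q₀ = 0.00394 vs Keq = 6.2760e-05 ⇒ Q>K, reverse
Step 1:
                   J          A
  I          0.06114    0.01552
  C         0.006728   -0.01346
  E          0.06787   0.002064
  solve Keq expr → x = -0.006728; check Q = 6.2760e-05
Then change container volume by factor 1.5 (V_new/V_old).
Step 2:
                   J          A
  I          0.04525   0.001376
  C       -1.5318e-04 3.0637e-04
  E          0.04509   0.001682
  solve Keq expr → x = 1.5318e-04; check Q = 6.2760e-05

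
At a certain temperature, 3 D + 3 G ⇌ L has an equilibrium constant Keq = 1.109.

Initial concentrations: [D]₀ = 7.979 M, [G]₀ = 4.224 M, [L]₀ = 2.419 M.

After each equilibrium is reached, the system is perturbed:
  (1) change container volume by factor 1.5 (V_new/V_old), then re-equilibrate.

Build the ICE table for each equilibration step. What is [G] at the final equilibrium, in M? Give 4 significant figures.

[G]_eq = 0.4398 M

Q₀ = 6.3186e-05 vs Keq = 1.109 ⇒ Q<K, forward
Step 1:
                  D         G         L
  init        7.979     4.224     2.419
  Δ          -3.861    -3.861     1.287
  eq          4.118     0.363     3.706
  solve Keq expr → x = 1.287; check Q = 1.109
Then change container volume by factor 1.5 (V_new/V_old).
Step 2:
                  D         G         L
  init        2.745     0.242     2.471
  Δ          0.1977    0.1977  -0.06592
  eq          2.943    0.4398     2.405
  solve Keq expr → x = -0.06592; check Q = 1.109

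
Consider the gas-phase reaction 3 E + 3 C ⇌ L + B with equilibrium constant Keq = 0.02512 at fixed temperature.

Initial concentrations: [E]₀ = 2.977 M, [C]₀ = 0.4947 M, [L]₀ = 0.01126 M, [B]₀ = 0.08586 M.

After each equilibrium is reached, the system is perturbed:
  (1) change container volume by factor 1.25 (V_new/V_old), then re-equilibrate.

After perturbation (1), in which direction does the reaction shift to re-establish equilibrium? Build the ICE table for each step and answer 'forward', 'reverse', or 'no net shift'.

Q₀ = 3.0267e-04 vs Keq = 0.02512 ⇒ Q<K, forward
Step 1:
                    E           C           L           B
  init          2.977      0.4947     0.01126     0.08586
  Δ           -0.2083     -0.2083     0.06942     0.06942
  eq            2.769      0.2864     0.08068      0.1553
  solve Keq expr → x = 0.06942; check Q = 0.02512
Then change container volume by factor 1.25 (V_new/V_old).
Step 2:
                    E           C           L           B
  init          2.215      0.2291     0.06455      0.1242
  Δ           0.04051     0.04051     -0.0135     -0.0135
  eq            2.255      0.2697     0.05104      0.1107
  solve Keq expr → x = -0.0135; check Q = 0.02512

Direction: reverse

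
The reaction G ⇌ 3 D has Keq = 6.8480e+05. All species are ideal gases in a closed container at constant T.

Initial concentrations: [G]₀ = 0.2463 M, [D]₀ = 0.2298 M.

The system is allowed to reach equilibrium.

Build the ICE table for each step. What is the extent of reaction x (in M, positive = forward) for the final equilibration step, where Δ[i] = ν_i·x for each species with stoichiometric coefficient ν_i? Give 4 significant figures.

x = 0.2463 M

Q₀ = 0.04927 vs Keq = 6.8480e+05 ⇒ Q<K, forward
Step 1:
                  G         D
  init       0.2463    0.2298
  Δ         -0.2463    0.7389
  eq      1.3274e-06    0.9687
  solve Keq expr → x = 0.2463; check Q = 6.8480e+05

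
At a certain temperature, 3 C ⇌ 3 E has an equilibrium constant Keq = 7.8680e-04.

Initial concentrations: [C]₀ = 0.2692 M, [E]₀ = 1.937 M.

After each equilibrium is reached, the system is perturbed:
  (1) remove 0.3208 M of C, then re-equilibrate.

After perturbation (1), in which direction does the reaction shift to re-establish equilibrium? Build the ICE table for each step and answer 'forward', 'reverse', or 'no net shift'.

Direction: reverse

Q₀ = 372.5 vs Keq = 7.8680e-04 ⇒ Q>K, reverse
Step 1:
                   C          E
  Initial     0.2692      1.937
  Change       1.751     -1.751
  Equil         2.02     0.1865
  solve Keq expr → x = -0.5835; check Q = 7.8680e-04
Then remove 0.3208 M of C.
Step 2:
                   C          E
  Initial      1.699     0.1865
  Change     0.02711   -0.02711
  Equil        1.726     0.1593
  solve Keq expr → x = -0.009038; check Q = 7.8680e-04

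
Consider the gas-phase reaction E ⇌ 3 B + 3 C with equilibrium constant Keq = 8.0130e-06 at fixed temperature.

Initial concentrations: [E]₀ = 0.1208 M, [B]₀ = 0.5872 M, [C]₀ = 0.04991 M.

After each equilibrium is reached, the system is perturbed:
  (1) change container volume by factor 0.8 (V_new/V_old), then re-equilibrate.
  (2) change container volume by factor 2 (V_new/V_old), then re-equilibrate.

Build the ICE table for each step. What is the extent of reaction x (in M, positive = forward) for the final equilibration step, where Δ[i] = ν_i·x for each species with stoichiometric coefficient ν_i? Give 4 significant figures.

x = 0.005257 M

Q₀ = 2.0838e-04 vs Keq = 8.0130e-06 ⇒ Q>K, reverse
Step 1:
                  E         B         C
  I          0.1208    0.5872   0.04991
  C         0.01053   -0.0316   -0.0316
  E          0.1313    0.5556   0.01831
  solve Keq expr → x = -0.01053; check Q = 8.0130e-06
Then change container volume by factor 0.8 (V_new/V_old).
Step 2:
                  E         B         C
  I          0.1642    0.6945   0.02288
  C        0.002292 -0.006876 -0.006876
  E          0.1665    0.6876   0.01601
  solve Keq expr → x = -0.002292; check Q = 8.0130e-06
Then change container volume by factor 2 (V_new/V_old).
Step 3:
                  E         B         C
  I         0.08323    0.3438  0.008004
  C       -0.005257   0.01577   0.01577
  E         0.07797    0.3596   0.02377
  solve Keq expr → x = 0.005257; check Q = 8.0130e-06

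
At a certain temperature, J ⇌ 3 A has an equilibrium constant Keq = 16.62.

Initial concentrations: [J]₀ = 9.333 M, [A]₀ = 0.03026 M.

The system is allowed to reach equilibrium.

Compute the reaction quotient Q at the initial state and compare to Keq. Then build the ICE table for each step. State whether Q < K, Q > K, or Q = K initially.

Q₀ = 2.9688e-06 vs Keq = 16.62 ⇒ Q<K, forward
Step 1:
                   J          A
  I            9.333    0.03026
  C           -1.667      5.002
  E            7.666      5.032
  solve Keq expr → x = 1.667; check Q = 16.62

Q₀ = 2.9688e-06; Q < K (proceeds forward)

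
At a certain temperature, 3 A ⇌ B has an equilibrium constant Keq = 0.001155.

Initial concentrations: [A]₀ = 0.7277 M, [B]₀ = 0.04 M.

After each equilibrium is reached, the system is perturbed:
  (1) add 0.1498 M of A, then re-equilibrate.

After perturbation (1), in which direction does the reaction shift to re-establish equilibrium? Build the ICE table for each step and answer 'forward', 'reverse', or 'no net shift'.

Q₀ = 0.1038 vs Keq = 0.001155 ⇒ Q>K, reverse
Step 1:
                    A           B
  Initial      0.7277        0.04
  Change       0.1179     -0.0393
  Equil        0.8456  6.9837e-04
  solve Keq expr → x = -0.0393; check Q = 0.001155
Then add 0.1498 M of A.
Step 2:
                    A           B
  Initial      0.9954  6.9837e-04
  Change    -0.001309  4.3630e-04
  Equil        0.9941    0.001135
  solve Keq expr → x = 4.3630e-04; check Q = 0.001155

Direction: forward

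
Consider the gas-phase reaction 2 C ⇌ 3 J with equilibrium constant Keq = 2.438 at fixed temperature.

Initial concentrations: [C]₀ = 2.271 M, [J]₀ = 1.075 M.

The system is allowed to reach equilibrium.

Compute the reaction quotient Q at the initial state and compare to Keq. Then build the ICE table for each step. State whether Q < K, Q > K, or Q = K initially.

Q₀ = 0.2409; Q < K (proceeds forward)

Q₀ = 0.2409 vs Keq = 2.438 ⇒ Q<K, forward
Step 1:
                   C          J
  init         2.271      1.075
  Δ          -0.5646     0.8469
  eq           1.706      1.922
  solve Keq expr → x = 0.2823; check Q = 2.438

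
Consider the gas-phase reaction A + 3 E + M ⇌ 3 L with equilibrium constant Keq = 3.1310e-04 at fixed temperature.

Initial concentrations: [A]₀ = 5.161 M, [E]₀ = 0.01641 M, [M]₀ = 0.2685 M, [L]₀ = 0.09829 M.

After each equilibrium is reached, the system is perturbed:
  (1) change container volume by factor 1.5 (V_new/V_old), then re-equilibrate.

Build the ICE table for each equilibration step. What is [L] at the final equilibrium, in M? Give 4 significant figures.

Q₀ = 155.1 vs Keq = 3.1310e-04 ⇒ Q>K, reverse
Step 1:
                   A          E          M          L
  I            5.161    0.01641     0.2685    0.09829
  C          0.02998    0.08993    0.02998   -0.08993
  E            5.191     0.1063     0.2985   0.008356
  solve Keq expr → x = -0.02998; check Q = 3.1310e-04
Then change container volume by factor 1.5 (V_new/V_old).
Step 2:
                   A          E          M          L
  I            3.461     0.0709      0.199   0.005571
  C       4.1394e-04   0.001242 4.1394e-04  -0.001242
  E            3.461    0.07214     0.1994   0.004329
  solve Keq expr → x = -4.1394e-04; check Q = 3.1310e-04

[L]_eq = 0.004329 M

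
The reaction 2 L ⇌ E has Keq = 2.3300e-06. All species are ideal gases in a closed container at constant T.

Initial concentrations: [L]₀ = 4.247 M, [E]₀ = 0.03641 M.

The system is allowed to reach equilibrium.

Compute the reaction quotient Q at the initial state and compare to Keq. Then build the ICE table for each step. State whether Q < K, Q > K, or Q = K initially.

Q₀ = 0.002019; Q > K (proceeds reverse)

Q₀ = 0.002019 vs Keq = 2.3300e-06 ⇒ Q>K, reverse
Step 1:
                  L         E
  init        4.247   0.03641
  Δ         0.07273  -0.03637
  eq           4.32 4.3478e-05
  solve Keq expr → x = -0.03637; check Q = 2.3300e-06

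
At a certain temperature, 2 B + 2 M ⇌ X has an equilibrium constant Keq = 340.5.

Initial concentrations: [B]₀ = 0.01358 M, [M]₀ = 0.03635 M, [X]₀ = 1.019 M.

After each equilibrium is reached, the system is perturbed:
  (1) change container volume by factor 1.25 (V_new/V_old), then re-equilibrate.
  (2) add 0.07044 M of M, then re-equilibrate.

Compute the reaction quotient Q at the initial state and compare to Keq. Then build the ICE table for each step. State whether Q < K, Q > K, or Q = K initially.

Q₀ = 4.1818e+06; Q > K (proceeds reverse)

Q₀ = 4.1818e+06 vs Keq = 340.5 ⇒ Q>K, reverse
Step 1:
                   B          M          X
  I          0.01358    0.03635      1.019
  C           0.2032     0.2032    -0.1016
  E           0.2167     0.2395     0.9174
  solve Keq expr → x = -0.1016; check Q = 340.5
Then change container volume by factor 1.25 (V_new/V_old).
Step 2:
                   B          M          X
  I           0.1734     0.1916     0.7339
  C          0.03199    0.03199   -0.01599
  E           0.2054     0.2236     0.7179
  solve Keq expr → x = -0.01599; check Q = 340.5
Then add 0.07044 M of M.
Step 3:
                   B          M          X
  I           0.2054      0.294     0.7179
  C          -0.0298    -0.0298     0.0149
  E           0.1756     0.2642     0.7328
  solve Keq expr → x = 0.0149; check Q = 340.5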